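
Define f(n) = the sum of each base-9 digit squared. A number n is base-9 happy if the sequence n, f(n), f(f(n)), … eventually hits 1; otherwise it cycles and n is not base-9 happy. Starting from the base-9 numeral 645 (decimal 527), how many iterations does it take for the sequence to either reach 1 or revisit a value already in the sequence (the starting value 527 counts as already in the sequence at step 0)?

5

527 = (6,4,5)_9 → 6² + 4² + 5² = 77
77 = (8,5)_9 → 8² + 5² = 89
89 = (1,0,8)_9 → 1² + 0² + 8² = 65
65 = (7,2)_9 → 7² + 2² = 53
53 = (5,8)_9 → 5² + 8² = 89  — 89 repeats.
That took 5 steps.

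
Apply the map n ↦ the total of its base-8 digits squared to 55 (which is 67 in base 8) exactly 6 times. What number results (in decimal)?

25

55 = (6,7)_8 → 6² + 7² = 36 + 49 = 85
85 = (1,2,5)_8 → 1² + 2² + 5² = 1 + 4 + 25 = 30
30 = (3,6)_8 → 3² + 6² = 9 + 36 = 45
45 = (5,5)_8 → 5² + 5² = 25 + 25 = 50
50 = (6,2)_8 → 6² + 2² = 36 + 4 = 40
40 = (5,0)_8 → 5² + 0² = 25 + 0 = 25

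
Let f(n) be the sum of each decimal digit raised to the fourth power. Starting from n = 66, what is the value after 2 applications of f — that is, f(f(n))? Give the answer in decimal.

7218

66 → 6⁴ + 6⁴ = 1296 + 1296 = 2592
2592 → 2⁴ + 5⁴ + 9⁴ + 2⁴ = 16 + 625 + 6561 + 16 = 7218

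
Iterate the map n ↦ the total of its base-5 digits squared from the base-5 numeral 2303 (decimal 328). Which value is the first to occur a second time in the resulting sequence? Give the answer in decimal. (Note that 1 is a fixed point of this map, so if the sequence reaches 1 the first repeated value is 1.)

16

328 = (2,3,0,3)_5 → 2² + 3² + 0² + 3² = 22
22 = (4,2)_5 → 4² + 2² = 20
20 = (4,0)_5 → 4² + 0² = 16
16 = (3,1)_5 → 3² + 1² = 10
10 = (2,0)_5 → 2² + 0² = 4
4 = (4)_5 → 4² = 16  — 16 already appeared earlier.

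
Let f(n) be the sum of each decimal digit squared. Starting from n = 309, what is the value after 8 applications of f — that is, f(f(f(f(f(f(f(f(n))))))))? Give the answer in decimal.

309 → 3² + 0² + 9² = 90
90 → 9² + 0² = 81
81 → 8² + 1² = 65
65 → 6² + 5² = 61
61 → 6² + 1² = 37
37 → 3² + 7² = 58
58 → 5² + 8² = 89
89 → 8² + 9² = 145

145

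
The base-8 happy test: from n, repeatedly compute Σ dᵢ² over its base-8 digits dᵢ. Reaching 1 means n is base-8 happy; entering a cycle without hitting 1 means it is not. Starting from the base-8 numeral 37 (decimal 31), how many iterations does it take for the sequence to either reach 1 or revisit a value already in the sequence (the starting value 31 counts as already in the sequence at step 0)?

10

31 = (3,7)_8 → 3² + 7² = 9 + 49 = 58
58 = (7,2)_8 → 7² + 2² = 49 + 4 = 53
53 = (6,5)_8 → 6² + 5² = 36 + 25 = 61
61 = (7,5)_8 → 7² + 5² = 49 + 25 = 74
74 = (1,1,2)_8 → 1² + 1² + 2² = 1 + 1 + 4 = 6
6 = (6)_8 → 6² = 36
36 = (4,4)_8 → 4² + 4² = 16 + 16 = 32
32 = (4,0)_8 → 4² + 0² = 16 + 0 = 16
16 = (2,0)_8 → 2² + 0² = 4 + 0 = 4
4 = (4)_8 → 4² = 16  — 16 repeats.
That took 10 steps.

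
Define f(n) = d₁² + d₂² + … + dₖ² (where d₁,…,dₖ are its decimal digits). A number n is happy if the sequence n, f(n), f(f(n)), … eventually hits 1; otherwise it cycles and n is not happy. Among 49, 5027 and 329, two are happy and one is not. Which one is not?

5027

49: 49 → 97 → 130 → 10 → 1  — reaches 1 (happy)
5027: 5027 → 78 → 113 → 11 → 2 → 4 → 16 → 37 → 58 → 89 → 145 → 42 → 20 → 4  — repeats 4 (not happy)
329: 329 → 94 → 97 → 130 → 10 → 1  — reaches 1 (happy)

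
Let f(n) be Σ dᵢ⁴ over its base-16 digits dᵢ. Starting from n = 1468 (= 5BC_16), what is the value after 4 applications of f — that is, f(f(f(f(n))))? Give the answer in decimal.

17

1468 = (5,11,12)_16 → 5⁴ + 11⁴ + 12⁴ = 625 + 14641 + 20736 = 36002
36002 = (8,12,10,2)_16 → 8⁴ + 12⁴ + 10⁴ + 2⁴ = 4096 + 20736 + 10000 + 16 = 34848
34848 = (8,8,2,0)_16 → 8⁴ + 8⁴ + 2⁴ + 0⁴ = 4096 + 4096 + 16 + 0 = 8208
8208 = (2,0,1,0)_16 → 2⁴ + 0⁴ + 1⁴ + 0⁴ = 16 + 0 + 1 + 0 = 17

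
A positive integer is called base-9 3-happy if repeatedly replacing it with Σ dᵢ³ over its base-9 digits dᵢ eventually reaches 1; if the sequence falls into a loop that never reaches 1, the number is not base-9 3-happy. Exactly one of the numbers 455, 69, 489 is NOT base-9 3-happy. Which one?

455: 455 → 375 → 405 → 125 → 577 → 345 → 99 → 9 → 1  — reaches 1 (base-9 3-happy)
69: 69 → 559 → 729 → 1  — reaches 1 (base-9 3-happy)
489: 489 → 243 → 27 → 27  — repeats 27 (not base-9 3-happy)

489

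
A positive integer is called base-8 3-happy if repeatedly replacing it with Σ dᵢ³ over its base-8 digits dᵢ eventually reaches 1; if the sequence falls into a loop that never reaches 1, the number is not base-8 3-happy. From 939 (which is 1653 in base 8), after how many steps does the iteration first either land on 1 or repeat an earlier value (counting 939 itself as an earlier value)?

15

939 = (1,6,5,3)_8 → 1³ + 6³ + 5³ + 3³ = 369
369 = (5,6,1)_8 → 5³ + 6³ + 1³ = 342
342 = (5,2,6)_8 → 5³ + 2³ + 6³ = 349
349 = (5,3,5)_8 → 5³ + 3³ + 5³ = 277
277 = (4,2,5)_8 → 4³ + 2³ + 5³ = 197
197 = (3,0,5)_8 → 3³ + 0³ + 5³ = 152
152 = (2,3,0)_8 → 2³ + 3³ + 0³ = 35
35 = (4,3)_8 → 4³ + 3³ = 91
91 = (1,3,3)_8 → 1³ + 3³ + 3³ = 55
55 = (6,7)_8 → 6³ + 7³ = 559
559 = (1,0,5,7)_8 → 1³ + 0³ + 5³ + 7³ = 469
469 = (7,2,5)_8 → 7³ + 2³ + 5³ = 476
476 = (7,3,4)_8 → 7³ + 3³ + 4³ = 434
434 = (6,6,2)_8 → 6³ + 6³ + 2³ = 440
440 = (6,7,0)_8 → 6³ + 7³ + 0³ = 559  — 559 repeats.
That took 15 steps.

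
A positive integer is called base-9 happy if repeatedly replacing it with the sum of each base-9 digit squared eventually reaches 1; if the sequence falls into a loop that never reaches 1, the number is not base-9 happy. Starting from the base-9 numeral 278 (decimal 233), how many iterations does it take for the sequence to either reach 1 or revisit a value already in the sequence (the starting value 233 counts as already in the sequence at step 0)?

233 = (2,7,8)_9 → 2² + 7² + 8² = 117
117 = (1,4,0)_9 → 1² + 4² + 0² = 17
17 = (1,8)_9 → 1² + 8² = 65
65 = (7,2)_9 → 7² + 2² = 53
53 = (5,8)_9 → 5² + 8² = 89
89 = (1,0,8)_9 → 1² + 0² + 8² = 65  — 65 repeats.
That took 6 steps.

6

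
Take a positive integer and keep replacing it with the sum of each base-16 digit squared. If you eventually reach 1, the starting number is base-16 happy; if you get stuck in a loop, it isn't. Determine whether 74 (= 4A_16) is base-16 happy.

base-16 happy

74 = (4,10)_16 → 116
116 = (7,4)_16 → 65
65 = (4,1)_16 → 17
17 = (1,1)_16 → 2
2 = (2)_16 → 4
4 = (4)_16 → 16
16 = (1,0)_16 → 1  — reached 1.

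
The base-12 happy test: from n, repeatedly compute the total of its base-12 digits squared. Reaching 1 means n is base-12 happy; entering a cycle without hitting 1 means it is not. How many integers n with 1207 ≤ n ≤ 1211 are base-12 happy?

1

1207: 1207 → 129 → 181 → 11 → 121 → 101 → 89 → 74 → 40 → 25 → 5 → 25  — not base-12 happy
1208: 1208 → 144 → 1  — base-12 happy
1209: 1209 → 161 → 27 → 13 → 2 → 4 → 16 → 17 → 26 → 8 → 64 → 41 → 34 → 104 → 128 → 164 → 66 → 61 → 26  — not base-12 happy
1210: 1210 → 180 → 10 → 100 → 80 → 100  — not base-12 happy
1211: 1211 → 201 → 98 → 68 → 89 → 74 → 40 → 25 → 5 → 25  — not base-12 happy
base-12 happy: 1208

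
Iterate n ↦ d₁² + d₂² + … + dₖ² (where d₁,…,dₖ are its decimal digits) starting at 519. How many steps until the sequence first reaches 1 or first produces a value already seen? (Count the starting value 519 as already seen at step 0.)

14

519 → 5² + 1² + 9² = 107
107 → 1² + 0² + 7² = 50
50 → 5² + 0² = 25
25 → 2² + 5² = 29
29 → 2² + 9² = 85
85 → 8² + 5² = 89
89 → 8² + 9² = 145
145 → 1² + 4² + 5² = 42
42 → 4² + 2² = 20
20 → 2² + 0² = 4
4 → 4² = 16
16 → 1² + 6² = 37
37 → 3² + 7² = 58
58 → 5² + 8² = 89  — 89 repeats.
That took 14 steps.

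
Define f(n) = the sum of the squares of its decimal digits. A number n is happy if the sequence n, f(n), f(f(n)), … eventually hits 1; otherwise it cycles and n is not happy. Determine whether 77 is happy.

77 → 7² + 7² = 98
98 → 9² + 8² = 145
145 → 1² + 4² + 5² = 42
42 → 4² + 2² = 20
20 → 2² + 0² = 4
4 → 4² = 16
16 → 1² + 6² = 37
37 → 3² + 7² = 58
58 → 5² + 8² = 89
89 → 8² + 9² = 145  — 145 already seen; the sequence cycles without reaching 1.

not happy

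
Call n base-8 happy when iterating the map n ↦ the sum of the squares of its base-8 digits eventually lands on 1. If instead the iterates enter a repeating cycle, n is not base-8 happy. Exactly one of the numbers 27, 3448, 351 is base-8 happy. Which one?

27

27: 27 → 18 → 8 → 1  — reaches 1 (base-8 happy)
3448: 3448 → 110 → 62 → 85 → 30 → 45 → 50 → 40 → 25 → 10 → 5 → 25  — repeats 25 (not base-8 happy)
351: 351 → 83 → 14 → 37 → 41 → 26 → 13 → 26  — repeats 26 (not base-8 happy)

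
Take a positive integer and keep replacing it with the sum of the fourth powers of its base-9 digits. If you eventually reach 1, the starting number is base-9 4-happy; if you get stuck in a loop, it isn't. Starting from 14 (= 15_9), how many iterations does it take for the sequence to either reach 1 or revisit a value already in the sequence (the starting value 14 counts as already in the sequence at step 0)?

14 = (1,5)_9 → 1⁴ + 5⁴ = 1 + 625 = 626
626 = (7,6,5)_9 → 7⁴ + 6⁴ + 5⁴ = 2401 + 1296 + 625 = 4322
4322 = (5,8,3,2)_9 → 5⁴ + 8⁴ + 3⁴ + 2⁴ = 625 + 4096 + 81 + 16 = 4818
4818 = (6,5,4,3)_9 → 6⁴ + 5⁴ + 4⁴ + 3⁴ = 1296 + 625 + 256 + 81 = 2258
2258 = (3,0,7,8)_9 → 3⁴ + 0⁴ + 7⁴ + 8⁴ = 81 + 0 + 2401 + 4096 = 6578
6578 = (1,0,0,1,8)_9 → 1⁴ + 0⁴ + 0⁴ + 1⁴ + 8⁴ = 1 + 0 + 0 + 1 + 4096 = 4098
4098 = (5,5,5,3)_9 → 5⁴ + 5⁴ + 5⁴ + 3⁴ = 625 + 625 + 625 + 81 = 1956
1956 = (2,6,1,3)_9 → 2⁴ + 6⁴ + 1⁴ + 3⁴ = 16 + 1296 + 1 + 81 = 1394
1394 = (1,8,1,8)_9 → 1⁴ + 8⁴ + 1⁴ + 8⁴ = 1 + 4096 + 1 + 4096 = 8194
8194 = (1,2,2,1,4)_9 → 1⁴ + 2⁴ + 2⁴ + 1⁴ + 4⁴ = 1 + 16 + 16 + 1 + 256 = 290
290 = (3,5,2)_9 → 3⁴ + 5⁴ + 2⁴ = 81 + 625 + 16 = 722
722 = (8,8,2)_9 → 8⁴ + 8⁴ + 2⁴ = 4096 + 4096 + 16 = 8208
8208 = (1,2,2,3,0)_9 → 1⁴ + 2⁴ + 2⁴ + 3⁴ + 0⁴ = 1 + 16 + 16 + 81 + 0 = 114
114 = (1,3,6)_9 → 1⁴ + 3⁴ + 6⁴ = 1 + 81 + 1296 = 1378
1378 = (1,8,0,1)_9 → 1⁴ + 8⁴ + 0⁴ + 1⁴ = 1 + 4096 + 0 + 1 = 4098  — 4098 repeats.
That took 15 steps.

15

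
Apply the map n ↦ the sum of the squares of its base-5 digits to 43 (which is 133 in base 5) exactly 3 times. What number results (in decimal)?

43 = (1,3,3)_5 → 1² + 3² + 3² = 19
19 = (3,4)_5 → 3² + 4² = 25
25 = (1,0,0)_5 → 1² + 0² + 0² = 1

1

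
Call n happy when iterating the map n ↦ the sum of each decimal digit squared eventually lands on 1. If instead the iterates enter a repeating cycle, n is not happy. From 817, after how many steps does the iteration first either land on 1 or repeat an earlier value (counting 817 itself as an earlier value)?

13

817 → 8² + 1² + 7² = 114
114 → 1² + 1² + 4² = 18
18 → 1² + 8² = 65
65 → 6² + 5² = 61
61 → 6² + 1² = 37
37 → 3² + 7² = 58
58 → 5² + 8² = 89
89 → 8² + 9² = 145
145 → 1² + 4² + 5² = 42
42 → 4² + 2² = 20
20 → 2² + 0² = 4
4 → 4² = 16
16 → 1² + 6² = 37  — 37 repeats.
That took 13 steps.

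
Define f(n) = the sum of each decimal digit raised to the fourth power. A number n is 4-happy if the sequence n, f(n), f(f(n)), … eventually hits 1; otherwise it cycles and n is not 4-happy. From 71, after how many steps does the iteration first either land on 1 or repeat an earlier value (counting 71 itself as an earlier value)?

4

71 → 7⁴ + 1⁴ = 2401 + 1 = 2402
2402 → 2⁴ + 4⁴ + 0⁴ + 2⁴ = 16 + 256 + 0 + 16 = 288
288 → 2⁴ + 8⁴ + 8⁴ = 16 + 4096 + 4096 = 8208
8208 → 8⁴ + 2⁴ + 0⁴ + 8⁴ = 4096 + 16 + 0 + 4096 = 8208  — 8208 repeats.
That took 4 steps.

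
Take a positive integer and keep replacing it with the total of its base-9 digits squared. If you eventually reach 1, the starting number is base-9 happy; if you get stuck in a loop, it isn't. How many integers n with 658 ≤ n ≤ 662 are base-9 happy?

1

658: 658 → 66 → 58 → 52 → 74 → 68 → 74  (repeats 74)
659: 659 → 69 → 85 → 17 → 65 → 53 → 89 → 65  (repeats 65)
660: 660 → 74 → 68 → 74  (repeats 74)
661: 661 → 81 → 1  (reaches 1)
662: 662 → 90 → 2 → 4 → 16 → 50 → 50  (repeats 50)
base-9 happy: 661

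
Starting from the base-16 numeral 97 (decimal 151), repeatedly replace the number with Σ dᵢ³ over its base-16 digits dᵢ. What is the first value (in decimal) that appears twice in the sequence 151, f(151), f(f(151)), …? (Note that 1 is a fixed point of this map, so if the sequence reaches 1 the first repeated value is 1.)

1456

151 = (9,7)_16 → 1072
1072 = (4,3,0)_16 → 91
91 = (5,11)_16 → 1456
1456 = (5,11,0)_16 → 1456  — 1456 already appeared earlier.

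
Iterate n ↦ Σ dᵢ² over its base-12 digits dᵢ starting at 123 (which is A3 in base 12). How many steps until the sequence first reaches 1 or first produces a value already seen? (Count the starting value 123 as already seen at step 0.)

123 = (10,3)_12 → 10² + 3² = 100 + 9 = 109
109 = (9,1)_12 → 9² + 1² = 81 + 1 = 82
82 = (6,10)_12 → 6² + 10² = 36 + 100 = 136
136 = (11,4)_12 → 11² + 4² = 121 + 16 = 137
137 = (11,5)_12 → 11² + 5² = 121 + 25 = 146
146 = (1,0,2)_12 → 1² + 0² + 2² = 1 + 0 + 4 = 5
5 = (5)_12 → 5² = 25
25 = (2,1)_12 → 2² + 1² = 4 + 1 = 5  — 5 repeats.
That took 8 steps.

8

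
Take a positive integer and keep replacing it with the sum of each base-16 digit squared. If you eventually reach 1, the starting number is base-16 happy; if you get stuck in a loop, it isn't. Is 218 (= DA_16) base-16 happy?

not base-16 happy

218 = (13,10)_16 → 13² + 10² = 269
269 = (1,0,13)_16 → 1² + 0² + 13² = 170
170 = (10,10)_16 → 10² + 10² = 200
200 = (12,8)_16 → 12² + 8² = 208
208 = (13,0)_16 → 13² + 0² = 169
169 = (10,9)_16 → 10² + 9² = 181
181 = (11,5)_16 → 11² + 5² = 146
146 = (9,2)_16 → 9² + 2² = 85
85 = (5,5)_16 → 5² + 5² = 50
50 = (3,2)_16 → 3² + 2² = 13
13 = (13)_16 → 13² = 169  — 169 already seen; the sequence cycles without reaching 1.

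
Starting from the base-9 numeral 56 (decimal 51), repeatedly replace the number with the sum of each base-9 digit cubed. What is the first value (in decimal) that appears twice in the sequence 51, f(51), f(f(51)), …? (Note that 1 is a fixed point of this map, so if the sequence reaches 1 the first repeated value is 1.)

1

51 = (5,6)_9 → 5³ + 6³ = 125 + 216 = 341
341 = (4,1,8)_9 → 4³ + 1³ + 8³ = 64 + 1 + 512 = 577
577 = (7,1,1)_9 → 7³ + 1³ + 1³ = 343 + 1 + 1 = 345
345 = (4,2,3)_9 → 4³ + 2³ + 3³ = 64 + 8 + 27 = 99
99 = (1,2,0)_9 → 1³ + 2³ + 0³ = 1 + 8 + 0 = 9
9 = (1,0)_9 → 1³ + 0³ = 1 + 0 = 1  — reached the fixed point 1.
1 → 1, so 1 is the first repeated value.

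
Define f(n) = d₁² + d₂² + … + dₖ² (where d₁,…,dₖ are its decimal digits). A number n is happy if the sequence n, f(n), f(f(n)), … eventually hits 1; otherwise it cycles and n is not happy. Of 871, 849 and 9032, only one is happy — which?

871: 871 → 114 → 18 → 65 → 61 → 37 → 58 → 89 → 145 → 42 → 20 → 4 → 16 → 37  — repeats 37 (not happy)
849: 849 → 161 → 38 → 73 → 58 → 89 → 145 → 42 → 20 → 4 → 16 → 37 → 58  — repeats 58 (not happy)
9032: 9032 → 94 → 97 → 130 → 10 → 1  — reaches 1 (happy)

9032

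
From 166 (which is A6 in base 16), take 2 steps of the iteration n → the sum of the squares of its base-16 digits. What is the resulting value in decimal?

166 = (10,6)_16 → 136
136 = (8,8)_16 → 128

128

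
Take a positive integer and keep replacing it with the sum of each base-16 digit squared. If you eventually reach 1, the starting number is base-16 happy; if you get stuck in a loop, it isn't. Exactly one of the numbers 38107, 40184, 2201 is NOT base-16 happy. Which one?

38107: 38107 → 387 → 74 → 116 → 65 → 17 → 2 → 4 → 16 → 1  — reaches 1 (base-16 happy)
40184: 40184 → 514 → 8 → 64 → 16 → 1  — reaches 1 (base-16 happy)
2201: 2201 → 226 → 200 → 208 → 169 → 181 → 146 → 85 → 50 → 13 → 169  — repeats 169 (not base-16 happy)

2201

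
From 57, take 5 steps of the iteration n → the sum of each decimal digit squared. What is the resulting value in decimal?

58

57 → 5² + 7² = 74
74 → 7² + 4² = 65
65 → 6² + 5² = 61
61 → 6² + 1² = 37
37 → 3² + 7² = 58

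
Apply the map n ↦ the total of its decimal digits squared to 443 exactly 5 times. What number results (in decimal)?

443 → 4² + 4² + 3² = 41
41 → 4² + 1² = 17
17 → 1² + 7² = 50
50 → 5² + 0² = 25
25 → 2² + 5² = 29

29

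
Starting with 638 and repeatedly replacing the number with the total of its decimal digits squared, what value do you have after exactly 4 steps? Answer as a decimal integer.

638 → 6² + 3² + 8² = 36 + 9 + 64 = 109
109 → 1² + 0² + 9² = 1 + 0 + 81 = 82
82 → 8² + 2² = 64 + 4 = 68
68 → 6² + 8² = 36 + 64 = 100

100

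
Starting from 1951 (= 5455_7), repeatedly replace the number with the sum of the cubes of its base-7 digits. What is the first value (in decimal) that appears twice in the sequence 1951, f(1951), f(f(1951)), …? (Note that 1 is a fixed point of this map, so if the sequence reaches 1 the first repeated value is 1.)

1951 = (5,4,5,5)_7 → 5³ + 4³ + 5³ + 5³ = 439
439 = (1,1,6,5)_7 → 1³ + 1³ + 6³ + 5³ = 343
343 = (1,0,0,0)_7 → 1³ + 0³ + 0³ + 0³ = 1  — reached the fixed point 1.
1 → 1, so 1 is the first repeated value.

1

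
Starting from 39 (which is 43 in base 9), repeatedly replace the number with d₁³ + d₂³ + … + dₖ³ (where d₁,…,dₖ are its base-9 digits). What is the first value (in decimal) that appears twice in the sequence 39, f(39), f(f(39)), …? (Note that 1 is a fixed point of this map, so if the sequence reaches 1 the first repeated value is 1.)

27

39 = (4,3)_9 → 4³ + 3³ = 64 + 27 = 91
91 = (1,1,1)_9 → 1³ + 1³ + 1³ = 1 + 1 + 1 = 3
3 = (3)_9 → 3³ = 27
27 = (3,0)_9 → 3³ + 0³ = 27 + 0 = 27  — 27 already appeared earlier.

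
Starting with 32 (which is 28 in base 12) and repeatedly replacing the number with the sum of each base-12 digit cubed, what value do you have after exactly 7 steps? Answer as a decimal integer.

1073

32 = (2,8)_12 → 520
520 = (3,7,4)_12 → 434
434 = (3,0,2)_12 → 35
35 = (2,11)_12 → 1339
1339 = (9,3,7)_12 → 1099
1099 = (7,7,7)_12 → 1029
1029 = (7,1,9)_12 → 1073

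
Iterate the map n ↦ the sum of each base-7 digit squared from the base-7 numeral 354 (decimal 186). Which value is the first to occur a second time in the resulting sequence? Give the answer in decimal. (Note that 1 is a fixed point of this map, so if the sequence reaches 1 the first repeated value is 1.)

186 = (3,5,4)_7 → 3² + 5² + 4² = 50
50 = (1,0,1)_7 → 1² + 0² + 1² = 2
2 = (2)_7 → 2² = 4
4 = (4)_7 → 4² = 16
16 = (2,2)_7 → 2² + 2² = 8
8 = (1,1)_7 → 1² + 1² = 2  — 2 already appeared earlier.

2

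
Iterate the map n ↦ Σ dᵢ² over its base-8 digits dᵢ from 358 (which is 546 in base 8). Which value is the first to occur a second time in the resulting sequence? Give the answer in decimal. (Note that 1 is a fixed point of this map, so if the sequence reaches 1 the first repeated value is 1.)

358 = (5,4,6)_8 → 5² + 4² + 6² = 25 + 16 + 36 = 77
77 = (1,1,5)_8 → 1² + 1² + 5² = 1 + 1 + 25 = 27
27 = (3,3)_8 → 3² + 3² = 9 + 9 = 18
18 = (2,2)_8 → 2² + 2² = 4 + 4 = 8
8 = (1,0)_8 → 1² + 0² = 1 + 0 = 1  — reached the fixed point 1.
1 → 1, so 1 is the first repeated value.

1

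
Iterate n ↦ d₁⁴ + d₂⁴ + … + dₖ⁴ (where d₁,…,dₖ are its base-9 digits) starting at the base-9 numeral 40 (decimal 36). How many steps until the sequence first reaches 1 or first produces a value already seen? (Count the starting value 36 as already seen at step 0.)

13

36 = (4,0)_9 → 4⁴ + 0⁴ = 256
256 = (3,1,4)_9 → 3⁴ + 1⁴ + 4⁴ = 338
338 = (4,1,5)_9 → 4⁴ + 1⁴ + 5⁴ = 882
882 = (1,1,8,0)_9 → 1⁴ + 1⁴ + 8⁴ + 0⁴ = 4098
4098 = (5,5,5,3)_9 → 5⁴ + 5⁴ + 5⁴ + 3⁴ = 1956
1956 = (2,6,1,3)_9 → 2⁴ + 6⁴ + 1⁴ + 3⁴ = 1394
1394 = (1,8,1,8)_9 → 1⁴ + 8⁴ + 1⁴ + 8⁴ = 8194
8194 = (1,2,2,1,4)_9 → 1⁴ + 2⁴ + 2⁴ + 1⁴ + 4⁴ = 290
290 = (3,5,2)_9 → 3⁴ + 5⁴ + 2⁴ = 722
722 = (8,8,2)_9 → 8⁴ + 8⁴ + 2⁴ = 8208
8208 = (1,2,2,3,0)_9 → 1⁴ + 2⁴ + 2⁴ + 3⁴ + 0⁴ = 114
114 = (1,3,6)_9 → 1⁴ + 3⁴ + 6⁴ = 1378
1378 = (1,8,0,1)_9 → 1⁴ + 8⁴ + 0⁴ + 1⁴ = 4098  — 4098 repeats.
That took 13 steps.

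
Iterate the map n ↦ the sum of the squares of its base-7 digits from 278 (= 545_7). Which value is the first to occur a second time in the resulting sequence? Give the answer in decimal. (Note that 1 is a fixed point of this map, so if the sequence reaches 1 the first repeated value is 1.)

4

278 = (5,4,5)_7 → 66
66 = (1,2,3)_7 → 14
14 = (2,0)_7 → 4
4 = (4)_7 → 16
16 = (2,2)_7 → 8
8 = (1,1)_7 → 2
2 = (2)_7 → 4  — 4 already appeared earlier.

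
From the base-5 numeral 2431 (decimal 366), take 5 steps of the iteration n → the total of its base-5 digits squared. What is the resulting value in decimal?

10

366 = (2,4,3,1)_5 → 2² + 4² + 3² + 1² = 4 + 16 + 9 + 1 = 30
30 = (1,1,0)_5 → 1² + 1² + 0² = 1 + 1 + 0 = 2
2 = (2)_5 → 2² = 4
4 = (4)_5 → 4² = 16
16 = (3,1)_5 → 3² + 1² = 9 + 1 = 10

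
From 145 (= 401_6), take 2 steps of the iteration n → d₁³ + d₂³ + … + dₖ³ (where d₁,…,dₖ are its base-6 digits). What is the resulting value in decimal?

190

145 = (4,0,1)_6 → 4³ + 0³ + 1³ = 65
65 = (1,4,5)_6 → 1³ + 4³ + 5³ = 190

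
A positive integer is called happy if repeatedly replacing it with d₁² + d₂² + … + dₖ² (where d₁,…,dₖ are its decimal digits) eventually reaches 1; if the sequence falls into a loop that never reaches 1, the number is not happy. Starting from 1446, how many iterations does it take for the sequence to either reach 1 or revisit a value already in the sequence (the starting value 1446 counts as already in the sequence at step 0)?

14

1446 → 1² + 4² + 4² + 6² = 69
69 → 6² + 9² = 117
117 → 1² + 1² + 7² = 51
51 → 5² + 1² = 26
26 → 2² + 6² = 40
40 → 4² + 0² = 16
16 → 1² + 6² = 37
37 → 3² + 7² = 58
58 → 5² + 8² = 89
89 → 8² + 9² = 145
145 → 1² + 4² + 5² = 42
42 → 4² + 2² = 20
20 → 2² + 0² = 4
4 → 4² = 16  — 16 repeats.
That took 14 steps.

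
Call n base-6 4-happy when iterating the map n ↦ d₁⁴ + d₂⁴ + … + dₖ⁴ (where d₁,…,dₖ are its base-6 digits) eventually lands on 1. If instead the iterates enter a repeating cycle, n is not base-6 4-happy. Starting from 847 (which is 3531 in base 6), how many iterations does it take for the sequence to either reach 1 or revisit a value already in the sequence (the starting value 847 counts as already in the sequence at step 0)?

12

847 = (3,5,3,1)_6 → 3⁴ + 5⁴ + 3⁴ + 1⁴ = 788
788 = (3,3,5,2)_6 → 3⁴ + 3⁴ + 5⁴ + 2⁴ = 803
803 = (3,4,1,5)_6 → 3⁴ + 4⁴ + 1⁴ + 5⁴ = 963
963 = (4,2,4,3)_6 → 4⁴ + 2⁴ + 4⁴ + 3⁴ = 609
609 = (2,4,5,3)_6 → 2⁴ + 4⁴ + 5⁴ + 3⁴ = 978
978 = (4,3,1,0)_6 → 4⁴ + 3⁴ + 1⁴ + 0⁴ = 338
338 = (1,3,2,2)_6 → 1⁴ + 3⁴ + 2⁴ + 2⁴ = 114
114 = (3,1,0)_6 → 3⁴ + 1⁴ + 0⁴ = 82
82 = (2,1,4)_6 → 2⁴ + 1⁴ + 4⁴ = 273
273 = (1,1,3,3)_6 → 1⁴ + 1⁴ + 3⁴ + 3⁴ = 164
164 = (4,3,2)_6 → 4⁴ + 3⁴ + 2⁴ = 353
353 = (1,3,4,5)_6 → 1⁴ + 3⁴ + 4⁴ + 5⁴ = 963  — 963 repeats.
That took 12 steps.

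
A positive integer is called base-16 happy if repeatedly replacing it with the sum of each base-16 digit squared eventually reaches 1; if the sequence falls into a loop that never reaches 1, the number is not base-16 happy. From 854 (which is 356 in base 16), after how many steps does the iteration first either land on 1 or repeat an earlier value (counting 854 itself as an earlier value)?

854 = (3,5,6)_16 → 3² + 5² + 6² = 9 + 25 + 36 = 70
70 = (4,6)_16 → 4² + 6² = 16 + 36 = 52
52 = (3,4)_16 → 3² + 4² = 9 + 16 = 25
25 = (1,9)_16 → 1² + 9² = 1 + 81 = 82
82 = (5,2)_16 → 5² + 2² = 25 + 4 = 29
29 = (1,13)_16 → 1² + 13² = 1 + 169 = 170
170 = (10,10)_16 → 10² + 10² = 100 + 100 = 200
200 = (12,8)_16 → 12² + 8² = 144 + 64 = 208
208 = (13,0)_16 → 13² + 0² = 169 + 0 = 169
169 = (10,9)_16 → 10² + 9² = 100 + 81 = 181
181 = (11,5)_16 → 11² + 5² = 121 + 25 = 146
146 = (9,2)_16 → 9² + 2² = 81 + 4 = 85
85 = (5,5)_16 → 5² + 5² = 25 + 25 = 50
50 = (3,2)_16 → 3² + 2² = 9 + 4 = 13
13 = (13)_16 → 13² = 169  — 169 repeats.
That took 15 steps.

15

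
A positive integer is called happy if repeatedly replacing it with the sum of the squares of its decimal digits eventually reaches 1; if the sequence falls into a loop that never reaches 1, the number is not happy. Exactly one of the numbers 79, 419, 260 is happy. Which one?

79

79: 79 → 130 → 10 → 1  — reaches 1 (happy)
419: 419 → 98 → 145 → 42 → 20 → 4 → 16 → 37 → 58 → 89 → 145  — repeats 145 (not happy)
260: 260 → 40 → 16 → 37 → 58 → 89 → 145 → 42 → 20 → 4 → 16  — repeats 16 (not happy)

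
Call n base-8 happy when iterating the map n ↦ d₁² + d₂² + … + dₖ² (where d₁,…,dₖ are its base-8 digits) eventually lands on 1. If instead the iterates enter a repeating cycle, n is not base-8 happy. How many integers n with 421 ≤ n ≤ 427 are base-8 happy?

1

421: 421 → 77 → 27 → 18 → 8 → 1  (reaches 1)
422: 422 → 88 → 10 → 5 → 25 → 10  (repeats 10)
423: 423 → 101 → 42 → 29 → 34 → 20 → 20  (repeats 20)
424: 424 → 61 → 74 → 6 → 36 → 32 → 16 → 4 → 16  (repeats 16)
425: 425 → 62 → 85 → 30 → 45 → 50 → 40 → 25 → 10 → 5 → 25  (repeats 25)
426: 426 → 65 → 2 → 4 → 16 → 4  (repeats 4)
427: 427 → 70 → 37 → 41 → 26 → 13 → 26  (repeats 26)
base-8 happy: 421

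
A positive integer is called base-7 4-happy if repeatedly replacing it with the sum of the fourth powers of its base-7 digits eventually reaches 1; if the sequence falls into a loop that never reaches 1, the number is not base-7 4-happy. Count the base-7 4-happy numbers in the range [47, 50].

1

47: 47 → 1921 → 963 → 1153 → 803 → 673 → 1923 → 1507 → 913 → 609 → 707 → 97 → 2593 → 1459 → 963  — not base-7 4-happy
48: 48 → 2592 → 1394 → 338 → 2608 → 514 → 244 → 2848 → 1314 → 1956 → 2258 → 1808 → 1938 → 2258  — not base-7 4-happy
49: 49 → 1  — base-7 4-happy
50: 50 → 2 → 16 → 32 → 512 → 164 → 178 → 418 → 708 → 98 → 16  — not base-7 4-happy
base-7 4-happy: 49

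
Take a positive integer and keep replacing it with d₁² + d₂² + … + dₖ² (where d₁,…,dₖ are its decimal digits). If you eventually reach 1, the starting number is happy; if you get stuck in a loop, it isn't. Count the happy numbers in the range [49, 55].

1

49: 49 → 97 → 130 → 10 → 1  — happy
50: 50 → 25 → 29 → 85 → 89 → 145 → 42 → 20 → 4 → 16 → 37 → 58 → 89  — not happy
51: 51 → 26 → 40 → 16 → 37 → 58 → 89 → 145 → 42 → 20 → 4 → 16  — not happy
52: 52 → 29 → 85 → 89 → 145 → 42 → 20 → 4 → 16 → 37 → 58 → 89  — not happy
53: 53 → 34 → 25 → 29 → 85 → 89 → 145 → 42 → 20 → 4 → 16 → 37 → 58 → 89  — not happy
54: 54 → 41 → 17 → 50 → 25 → 29 → 85 → 89 → 145 → 42 → 20 → 4 → 16 → 37 → 58 → 89  — not happy
55: 55 → 50 → 25 → 29 → 85 → 89 → 145 → 42 → 20 → 4 → 16 → 37 → 58 → 89  — not happy
happy: 49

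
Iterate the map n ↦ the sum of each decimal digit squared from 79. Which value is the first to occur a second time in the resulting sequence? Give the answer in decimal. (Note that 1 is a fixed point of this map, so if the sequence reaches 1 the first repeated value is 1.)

79 → 7² + 9² = 49 + 81 = 130
130 → 1² + 3² + 0² = 1 + 9 + 0 = 10
10 → 1² + 0² = 1 + 0 = 1  — reached the fixed point 1.
1 → 1, so 1 is the first repeated value.

1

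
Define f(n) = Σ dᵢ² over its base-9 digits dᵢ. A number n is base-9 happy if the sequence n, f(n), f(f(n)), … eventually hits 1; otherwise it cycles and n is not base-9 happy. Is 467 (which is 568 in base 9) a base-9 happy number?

base-9 happy

467 = (5,6,8)_9 → 5² + 6² + 8² = 125
125 = (1,4,8)_9 → 1² + 4² + 8² = 81
81 = (1,0,0)_9 → 1² + 0² + 0² = 1  — reached 1.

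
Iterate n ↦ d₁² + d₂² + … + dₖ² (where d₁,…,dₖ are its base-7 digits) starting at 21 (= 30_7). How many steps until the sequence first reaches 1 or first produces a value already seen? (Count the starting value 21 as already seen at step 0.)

4

21 = (3,0)_7 → 9
9 = (1,2)_7 → 5
5 = (5)_7 → 25
25 = (3,4)_7 → 25  — 25 repeats.
That took 4 steps.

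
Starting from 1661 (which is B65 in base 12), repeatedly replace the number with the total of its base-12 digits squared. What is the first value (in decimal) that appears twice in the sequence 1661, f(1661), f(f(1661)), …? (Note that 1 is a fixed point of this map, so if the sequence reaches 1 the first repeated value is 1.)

5

1661 = (11,6,5)_12 → 11² + 6² + 5² = 121 + 36 + 25 = 182
182 = (1,3,2)_12 → 1² + 3² + 2² = 1 + 9 + 4 = 14
14 = (1,2)_12 → 1² + 2² = 1 + 4 = 5
5 = (5)_12 → 5² = 25
25 = (2,1)_12 → 2² + 1² = 4 + 1 = 5  — 5 already appeared earlier.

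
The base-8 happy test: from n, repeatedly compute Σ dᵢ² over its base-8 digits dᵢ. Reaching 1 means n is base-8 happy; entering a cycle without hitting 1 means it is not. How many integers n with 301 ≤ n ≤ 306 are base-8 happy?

301: 301 → 66 → 5 → 25 → 10 → 5  — not base-8 happy
302: 302 → 77 → 27 → 18 → 8 → 1  — base-8 happy
303: 303 → 90 → 14 → 37 → 41 → 26 → 13 → 26  — not base-8 happy
304: 304 → 52 → 52  — not base-8 happy
305: 305 → 53 → 61 → 74 → 6 → 36 → 32 → 16 → 4 → 16  — not base-8 happy
306: 306 → 56 → 49 → 37 → 41 → 26 → 13 → 26  — not base-8 happy
base-8 happy: 302

1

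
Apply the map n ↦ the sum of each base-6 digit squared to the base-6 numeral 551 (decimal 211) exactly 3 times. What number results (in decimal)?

211 = (5,5,1)_6 → 51
51 = (1,2,3)_6 → 14
14 = (2,2)_6 → 8

8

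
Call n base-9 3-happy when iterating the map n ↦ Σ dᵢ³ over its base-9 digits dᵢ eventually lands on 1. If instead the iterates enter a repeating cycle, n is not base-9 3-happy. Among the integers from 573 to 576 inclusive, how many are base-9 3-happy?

1

573: 573 → 559 → 729 → 1  — base-9 3-happy
574: 574 → 686 → 584 → 856 → 128 → 134 → 638 → 1198 → 470 → 476 → 980 → 540 → 432 → 152 → 856  — not base-9 3-happy
575: 575 → 855 → 127 → 127  — not base-9 3-happy
576: 576 → 344 → 80 → 1024 → 496 → 218 → 232 → 694 → 638 → 1198 → 470 → 476 → 980 → 540 → 432 → 152 → 856 → 128 → 134 → 638  — not base-9 3-happy
base-9 3-happy: 573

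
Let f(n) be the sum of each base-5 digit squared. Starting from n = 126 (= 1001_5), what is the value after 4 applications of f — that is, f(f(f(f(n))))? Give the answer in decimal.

126 = (1,0,0,1)_5 → 1² + 0² + 0² + 1² = 1 + 0 + 0 + 1 = 2
2 = (2)_5 → 2² = 4
4 = (4)_5 → 4² = 16
16 = (3,1)_5 → 3² + 1² = 9 + 1 = 10

10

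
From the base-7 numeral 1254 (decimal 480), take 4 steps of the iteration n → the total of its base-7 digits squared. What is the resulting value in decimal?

480 = (1,2,5,4)_7 → 1² + 2² + 5² + 4² = 1 + 4 + 25 + 16 = 46
46 = (6,4)_7 → 6² + 4² = 36 + 16 = 52
52 = (1,0,3)_7 → 1² + 0² + 3² = 1 + 0 + 9 = 10
10 = (1,3)_7 → 1² + 3² = 1 + 9 = 10

10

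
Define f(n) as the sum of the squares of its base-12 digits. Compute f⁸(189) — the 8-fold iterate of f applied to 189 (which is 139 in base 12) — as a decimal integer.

5

189 = (1,3,9)_12 → 1² + 3² + 9² = 91
91 = (7,7)_12 → 7² + 7² = 98
98 = (8,2)_12 → 8² + 2² = 68
68 = (5,8)_12 → 5² + 8² = 89
89 = (7,5)_12 → 7² + 5² = 74
74 = (6,2)_12 → 6² + 2² = 40
40 = (3,4)_12 → 3² + 4² = 25
25 = (2,1)_12 → 2² + 1² = 5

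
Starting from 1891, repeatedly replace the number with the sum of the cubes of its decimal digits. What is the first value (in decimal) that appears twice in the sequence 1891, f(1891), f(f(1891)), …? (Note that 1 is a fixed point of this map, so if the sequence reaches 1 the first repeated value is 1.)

1891 → 1243
1243 → 100
100 → 1  — reached the fixed point 1.
1 → 1, so 1 is the first repeated value.

1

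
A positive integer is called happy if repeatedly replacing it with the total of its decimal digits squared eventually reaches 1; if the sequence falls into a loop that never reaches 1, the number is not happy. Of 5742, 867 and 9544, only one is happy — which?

5742

5742: 5742 → 94 → 97 → 130 → 10 → 1  — reaches 1 (happy)
867: 867 → 149 → 98 → 145 → 42 → 20 → 4 → 16 → 37 → 58 → 89 → 145  — repeats 145 (not happy)
9544: 9544 → 138 → 74 → 65 → 61 → 37 → 58 → 89 → 145 → 42 → 20 → 4 → 16 → 37  — repeats 37 (not happy)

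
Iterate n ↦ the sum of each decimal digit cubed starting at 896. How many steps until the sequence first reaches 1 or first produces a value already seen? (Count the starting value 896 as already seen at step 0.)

896 → 8³ + 9³ + 6³ = 512 + 729 + 216 = 1457
1457 → 1³ + 4³ + 5³ + 7³ = 1 + 64 + 125 + 343 = 533
533 → 5³ + 3³ + 3³ = 125 + 27 + 27 = 179
179 → 1³ + 7³ + 9³ = 1 + 343 + 729 = 1073
1073 → 1³ + 0³ + 7³ + 3³ = 1 + 0 + 343 + 27 = 371
371 → 3³ + 7³ + 1³ = 27 + 343 + 1 = 371  — 371 repeats.
That took 6 steps.

6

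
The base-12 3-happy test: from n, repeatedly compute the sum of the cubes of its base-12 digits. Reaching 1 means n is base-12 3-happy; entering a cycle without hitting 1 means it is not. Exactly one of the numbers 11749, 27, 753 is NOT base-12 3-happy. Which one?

11749

11749: 11749 → 1289 → 1968 → 514 → 1243 → 1198 → 1539 → 1539  — repeats 1539 (not base-12 3-happy)
27: 27 → 35 → 1339 → 1099 → 1029 → 1073 → 593 → 190 → 1028 → 856 → 1520 → 1728 → 1  — reaches 1 (base-12 3-happy)
753: 753 → 862 → 2456 → 638 → 197 → 190 → 1028 → 856 → 1520 → 1728 → 1  — reaches 1 (base-12 3-happy)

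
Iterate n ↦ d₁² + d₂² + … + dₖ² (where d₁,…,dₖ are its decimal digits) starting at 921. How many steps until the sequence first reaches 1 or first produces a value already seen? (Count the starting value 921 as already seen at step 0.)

3

921 → 9² + 2² + 1² = 86
86 → 8² + 6² = 100
100 → 1² + 0² + 0² = 1  — reached 1.
That took 3 steps.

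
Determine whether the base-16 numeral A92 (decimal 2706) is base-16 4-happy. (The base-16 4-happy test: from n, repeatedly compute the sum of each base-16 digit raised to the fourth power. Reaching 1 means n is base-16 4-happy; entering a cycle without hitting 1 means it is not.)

base-16 4-happy

2706 = (10,9,2)_16 → 10⁴ + 9⁴ + 2⁴ = 16577
16577 = (4,0,12,1)_16 → 4⁴ + 0⁴ + 12⁴ + 1⁴ = 20993
20993 = (5,2,0,1)_16 → 5⁴ + 2⁴ + 0⁴ + 1⁴ = 642
642 = (2,8,2)_16 → 2⁴ + 8⁴ + 2⁴ = 4128
4128 = (1,0,2,0)_16 → 1⁴ + 0⁴ + 2⁴ + 0⁴ = 17
17 = (1,1)_16 → 1⁴ + 1⁴ = 2
2 = (2)_16 → 2⁴ = 16
16 = (1,0)_16 → 1⁴ + 0⁴ = 1  — reached 1.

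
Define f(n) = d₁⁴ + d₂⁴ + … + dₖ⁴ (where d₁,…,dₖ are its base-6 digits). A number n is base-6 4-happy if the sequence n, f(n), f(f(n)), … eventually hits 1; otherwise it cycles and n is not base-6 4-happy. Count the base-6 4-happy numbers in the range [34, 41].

34: 34 → 881 → 897 → 962 → 544 → 353 → 963 → 609 → 978 → 338 → 114 → 82 → 273 → 164 → 353  — not base-6 4-happy
35: 35 → 1250 → 1153 → 642 → 1266 → 1251 → 1218 → 1331 → 1251  — not base-6 4-happy
36: 36 → 1  — base-6 4-happy
37: 37 → 2 → 16 → 272 → 99 → 353 → 963 → 609 → 978 → 338 → 114 → 82 → 273 → 164 → 353  — not base-6 4-happy
38: 38 → 17 → 641 → 1522 → 259 → 4 → 256 → 258 → 3 → 81 → 98 → 288 → 17  — not base-6 4-happy
39: 39 → 82 → 273 → 164 → 353 → 963 → 609 → 978 → 338 → 114 → 82  — not base-6 4-happy
40: 40 → 257 → 627 → 738 → 178 → 1137 → 788 → 803 → 963 → 609 → 978 → 338 → 114 → 82 → 273 → 164 → 353 → 963  — not base-6 4-happy
41: 41 → 626 → 673 → 338 → 114 → 82 → 273 → 164 → 353 → 963 → 609 → 978 → 338  — not base-6 4-happy
base-6 4-happy: 36

1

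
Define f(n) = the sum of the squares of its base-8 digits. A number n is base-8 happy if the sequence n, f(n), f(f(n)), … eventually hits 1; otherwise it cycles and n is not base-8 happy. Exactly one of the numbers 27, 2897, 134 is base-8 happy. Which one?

27

27: 27 → 18 → 8 → 1  — reaches 1 (base-8 happy)
2897: 2897 → 55 → 85 → 30 → 45 → 50 → 40 → 25 → 10 → 5 → 25  — repeats 25 (not base-8 happy)
134: 134 → 40 → 25 → 10 → 5 → 25  — repeats 25 (not base-8 happy)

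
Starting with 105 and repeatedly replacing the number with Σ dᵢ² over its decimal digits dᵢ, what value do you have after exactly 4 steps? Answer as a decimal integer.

105 → 1² + 0² + 5² = 1 + 0 + 25 = 26
26 → 2² + 6² = 4 + 36 = 40
40 → 4² + 0² = 16 + 0 = 16
16 → 1² + 6² = 1 + 36 = 37

37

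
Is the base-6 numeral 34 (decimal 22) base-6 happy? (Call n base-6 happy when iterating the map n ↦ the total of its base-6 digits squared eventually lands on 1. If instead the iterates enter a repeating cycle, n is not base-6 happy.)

22 = (3,4)_6 → 3² + 4² = 9 + 16 = 25
25 = (4,1)_6 → 4² + 1² = 16 + 1 = 17
17 = (2,5)_6 → 2² + 5² = 4 + 25 = 29
29 = (4,5)_6 → 4² + 5² = 16 + 25 = 41
41 = (1,0,5)_6 → 1² + 0² + 5² = 1 + 0 + 25 = 26
26 = (4,2)_6 → 4² + 2² = 16 + 4 = 20
20 = (3,2)_6 → 3² + 2² = 9 + 4 = 13
13 = (2,1)_6 → 2² + 1² = 4 + 1 = 5
5 = (5)_6 → 5² = 25  — 25 already seen; the sequence cycles without reaching 1.

not base-6 happy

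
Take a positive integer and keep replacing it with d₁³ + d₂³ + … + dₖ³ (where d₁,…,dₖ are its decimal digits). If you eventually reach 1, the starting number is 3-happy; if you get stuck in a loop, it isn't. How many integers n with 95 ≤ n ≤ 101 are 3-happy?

1

95: 95 → 854 → 701 → 344 → 155 → 251 → 134 → 92 → 737 → 713 → 371 → 371  (repeats 371)
96: 96 → 945 → 918 → 1242 → 81 → 513 → 153 → 153  (repeats 153)
97: 97 → 1072 → 352 → 160 → 217 → 352  (repeats 352)
98: 98 → 1241 → 74 → 407 → 407  (repeats 407)
99: 99 → 1458 → 702 → 351 → 153 → 153  (repeats 153)
100: 100 → 1  (reaches 1)
101: 101 → 2 → 8 → 512 → 134 → 92 → 737 → 713 → 371 → 371  (repeats 371)
3-happy: 100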